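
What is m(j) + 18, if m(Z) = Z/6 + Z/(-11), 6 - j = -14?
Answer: 644/33 ≈ 19.515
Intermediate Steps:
j = 20 (j = 6 - 1*(-14) = 6 + 14 = 20)
m(Z) = 5*Z/66 (m(Z) = Z*(1/6) + Z*(-1/11) = Z/6 - Z/11 = 5*Z/66)
m(j) + 18 = (5/66)*20 + 18 = 50/33 + 18 = 644/33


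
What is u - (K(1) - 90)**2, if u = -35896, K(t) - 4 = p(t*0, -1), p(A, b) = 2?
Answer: -42952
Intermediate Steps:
K(t) = 6 (K(t) = 4 + 2 = 6)
u - (K(1) - 90)**2 = -35896 - (6 - 90)**2 = -35896 - 1*(-84)**2 = -35896 - 1*7056 = -35896 - 7056 = -42952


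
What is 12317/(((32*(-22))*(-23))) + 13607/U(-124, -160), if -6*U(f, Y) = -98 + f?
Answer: 220780273/599104 ≈ 368.52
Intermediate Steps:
U(f, Y) = 49/3 - f/6 (U(f, Y) = -(-98 + f)/6 = 49/3 - f/6)
12317/(((32*(-22))*(-23))) + 13607/U(-124, -160) = 12317/(((32*(-22))*(-23))) + 13607/(49/3 - ⅙*(-124)) = 12317/((-704*(-23))) + 13607/(49/3 + 62/3) = 12317/16192 + 13607/37 = 220780273/599104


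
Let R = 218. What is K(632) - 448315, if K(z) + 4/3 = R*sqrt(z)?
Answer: -1344949/3 + 436*sqrt(158) ≈ -4.4284e+5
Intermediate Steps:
K(z) = -4/3 + 218*sqrt(z)
K(632) - 448315 = (-4/3 + 218*sqrt(632)) - 448315 = (-4/3 + 218*(2*sqrt(158))) - 448315 = (-4/3 + 436*sqrt(158)) - 448315 = -1344949/3 + 436*sqrt(158)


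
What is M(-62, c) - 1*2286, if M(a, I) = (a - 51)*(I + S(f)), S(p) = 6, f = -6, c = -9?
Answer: -1947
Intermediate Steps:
M(a, I) = (-51 + a)*(6 + I) (M(a, I) = (a - 51)*(I + 6) = (-51 + a)*(6 + I))
M(-62, c) - 1*2286 = (-306 - 51*(-9) + 6*(-62) - 9*(-62)) - 1*2286 = (-306 + 459 - 372 + 558) - 2286 = 339 - 2286 = -1947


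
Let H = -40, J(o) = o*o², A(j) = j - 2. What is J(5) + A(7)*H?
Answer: -75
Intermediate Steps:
A(j) = -2 + j
J(o) = o³
J(5) + A(7)*H = 5³ + (-2 + 7)*(-40) = 125 + 5*(-40) = 125 - 200 = -75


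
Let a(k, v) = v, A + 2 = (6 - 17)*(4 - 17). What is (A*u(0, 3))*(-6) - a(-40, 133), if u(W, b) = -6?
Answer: 4943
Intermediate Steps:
A = 141 (A = -2 + (6 - 17)*(4 - 17) = -2 - 11*(-13) = -2 + 143 = 141)
(A*u(0, 3))*(-6) - a(-40, 133) = (141*(-6))*(-6) - 1*133 = -846*(-6) - 133 = 5076 - 133 = 4943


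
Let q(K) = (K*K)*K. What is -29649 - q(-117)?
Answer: 1571964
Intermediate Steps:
q(K) = K³ (q(K) = K²*K = K³)
-29649 - q(-117) = -29649 - 1*(-117)³ = -29649 - 1*(-1601613) = -29649 + 1601613 = 1571964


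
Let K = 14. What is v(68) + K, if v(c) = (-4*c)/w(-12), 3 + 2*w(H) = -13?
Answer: 48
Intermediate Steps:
w(H) = -8 (w(H) = -3/2 + (1/2)*(-13) = -3/2 - 13/2 = -8)
v(c) = c/2 (v(c) = -4*c/(-8) = -4*c*(-1/8) = c/2)
v(68) + K = (1/2)*68 + 14 = 34 + 14 = 48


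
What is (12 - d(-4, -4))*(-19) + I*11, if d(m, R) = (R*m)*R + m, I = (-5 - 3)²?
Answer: -816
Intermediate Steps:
I = 64 (I = (-8)² = 64)
d(m, R) = m + m*R² (d(m, R) = m*R² + m = m + m*R²)
(12 - d(-4, -4))*(-19) + I*11 = (12 - (-4)*(1 + (-4)²))*(-19) + 64*11 = (12 - (-4)*(1 + 16))*(-19) + 704 = (12 - (-4)*17)*(-19) + 704 = (12 - 1*(-68))*(-19) + 704 = (12 + 68)*(-19) + 704 = 80*(-19) + 704 = -1520 + 704 = -816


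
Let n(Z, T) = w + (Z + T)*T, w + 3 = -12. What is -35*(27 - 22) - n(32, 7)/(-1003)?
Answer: -175267/1003 ≈ -174.74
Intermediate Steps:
w = -15 (w = -3 - 12 = -15)
n(Z, T) = -15 + T*(T + Z) (n(Z, T) = -15 + (Z + T)*T = -15 + (T + Z)*T = -15 + T*(T + Z))
-35*(27 - 22) - n(32, 7)/(-1003) = -35*(27 - 22) - (-15 + 7**2 + 7*32)/(-1003) = -35*5 - (-15 + 49 + 224)*(-1)/1003 = -175 - 258*(-1)/1003 = -175 - 1*(-258/1003) = -175 + 258/1003 = -175267/1003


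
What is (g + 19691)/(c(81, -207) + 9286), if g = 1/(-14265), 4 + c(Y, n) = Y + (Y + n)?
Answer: 280892114/131765805 ≈ 2.1318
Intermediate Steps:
c(Y, n) = -4 + n + 2*Y (c(Y, n) = -4 + (Y + (Y + n)) = -4 + (n + 2*Y) = -4 + n + 2*Y)
g = -1/14265 ≈ -7.0102e-5
(g + 19691)/(c(81, -207) + 9286) = (-1/14265 + 19691)/((-4 - 207 + 2*81) + 9286) = 280892114/(14265*((-4 - 207 + 162) + 9286)) = 280892114/(14265*(-49 + 9286)) = (280892114/14265)/9237 = (280892114/14265)*(1/9237) = 280892114/131765805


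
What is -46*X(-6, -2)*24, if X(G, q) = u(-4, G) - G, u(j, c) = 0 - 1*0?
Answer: -6624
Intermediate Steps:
u(j, c) = 0 (u(j, c) = 0 + 0 = 0)
X(G, q) = -G (X(G, q) = 0 - G = -G)
-46*X(-6, -2)*24 = -(-46)*(-6)*24 = -46*6*24 = -276*24 = -6624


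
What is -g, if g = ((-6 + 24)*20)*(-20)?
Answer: 7200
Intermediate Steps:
g = -7200 (g = (18*20)*(-20) = 360*(-20) = -7200)
-g = -1*(-7200) = 7200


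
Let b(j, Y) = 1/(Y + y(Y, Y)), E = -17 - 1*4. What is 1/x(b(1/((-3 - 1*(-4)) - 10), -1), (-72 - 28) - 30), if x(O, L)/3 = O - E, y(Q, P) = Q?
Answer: 2/123 ≈ 0.016260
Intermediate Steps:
E = -21 (E = -17 - 4 = -21)
b(j, Y) = 1/(2*Y) (b(j, Y) = 1/(Y + Y) = 1/(2*Y))
x(O, L) = 63 + 3*O (x(O, L) = 3*(O - 1*(-21)) = 3*(O + 21) = 3*(21 + O) = 63 + 3*O)
1/x(b(1/((-3 - 1*(-4)) - 10), -1), (-72 - 28) - 30) = 1/(63 + 3*((½)/(-1))) = 1/(63 + 3*((½)*(-1))) = 1/(63 + 3*(-½)) = 1/(63 - 3/2) = 1/(123/2) = 2/123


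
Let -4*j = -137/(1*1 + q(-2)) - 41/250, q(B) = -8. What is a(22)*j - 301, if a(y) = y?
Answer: -1427093/3500 ≈ -407.74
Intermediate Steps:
j = -33963/7000 (j = -(-137/(1*1 - 8) - 41/250)/4 = -(-137/(1 - 8) - 41*1/250)/4 = -(-137/(-7) - 41/250)/4 = -(-137*(-⅐) - 41/250)/4 = -(137/7 - 41/250)/4 = -¼*33963/1750 = -33963/7000 ≈ -4.8519)
a(22)*j - 301 = 22*(-33963/7000) - 301 = -373593/3500 - 301 = -1427093/3500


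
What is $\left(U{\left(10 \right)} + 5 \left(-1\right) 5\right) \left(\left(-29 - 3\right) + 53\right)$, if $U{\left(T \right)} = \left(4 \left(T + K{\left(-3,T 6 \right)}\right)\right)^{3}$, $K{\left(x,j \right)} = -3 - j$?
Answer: $-200091213$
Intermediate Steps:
$U{\left(T \right)} = \left(-12 - 20 T\right)^{3}$ ($U{\left(T \right)} = \left(4 \left(T - \left(3 + T 6\right)\right)\right)^{3} = \left(4 \left(T - \left(3 + 6 T\right)\right)\right)^{3} = \left(4 \left(-3 - 5 T\right)\right)^{3} = \left(-12 - 20 T\right)^{3}$)
$\left(U{\left(10 \right)} + 5 \left(-1\right) 5\right) \left(\left(-29 - 3\right) + 53\right) = \left(- 64 \left(3 + 5 \cdot 10\right)^{3} + 5 \left(-1\right) 5\right) \left(\left(-29 - 3\right) + 53\right) = \left(- 64 \left(3 + 50\right)^{3} - 25\right) \left(-32 + 53\right) = \left(- 64 \cdot 53^{3} - 25\right) 21 = \left(\left(-64\right) 148877 - 25\right) 21 = \left(-9528128 - 25\right) 21 = \left(-9528153\right) 21 = -200091213$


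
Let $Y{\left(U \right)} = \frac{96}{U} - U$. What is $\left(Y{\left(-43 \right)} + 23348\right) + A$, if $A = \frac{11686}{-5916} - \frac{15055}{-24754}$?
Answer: $\frac{18409159889992}{787140069} \approx 23387.0$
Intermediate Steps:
$Y{\left(U \right)} = - U + \frac{96}{U}$
$A = - \frac{25026233}{18305583}$ ($A = 11686 \left(- \frac{1}{5916}\right) - - \frac{15055}{24754} = - \frac{5843}{2958} + \frac{15055}{24754} = - \frac{25026233}{18305583} \approx -1.3671$)
$\left(Y{\left(-43 \right)} + 23348\right) + A = \left(\left(\left(-1\right) \left(-43\right) + \frac{96}{-43}\right) + 23348\right) - \frac{25026233}{18305583} = \left(\left(43 + 96 \left(- \frac{1}{43}\right)\right) + 23348\right) - \frac{25026233}{18305583} = \left(\left(43 - \frac{96}{43}\right) + 23348\right) - \frac{25026233}{18305583} = \left(\frac{1753}{43} + 23348\right) - \frac{25026233}{18305583} = \frac{1005717}{43} - \frac{25026233}{18305583} = \frac{18409159889992}{787140069}$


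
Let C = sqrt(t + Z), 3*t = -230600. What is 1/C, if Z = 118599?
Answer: sqrt(375591)/125197 ≈ 0.0048951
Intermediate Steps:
t = -230600/3 (t = (1/3)*(-230600) = -230600/3 ≈ -76867.)
C = sqrt(375591)/3 (C = sqrt(-230600/3 + 118599) = sqrt(125197/3) = sqrt(375591)/3 ≈ 204.28)
1/C = 1/(sqrt(375591)/3) = sqrt(375591)/125197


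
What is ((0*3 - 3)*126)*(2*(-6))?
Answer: 4536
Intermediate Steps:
((0*3 - 3)*126)*(2*(-6)) = ((0 - 3)*126)*(-12) = -3*126*(-12) = -378*(-12) = 4536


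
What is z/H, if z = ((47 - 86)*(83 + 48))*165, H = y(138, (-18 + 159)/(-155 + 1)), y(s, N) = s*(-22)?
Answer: 25545/92 ≈ 277.66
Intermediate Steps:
y(s, N) = -22*s
H = -3036 (H = -22*138 = -3036)
z = -842985 (z = -39*131*165 = -5109*165 = -842985)
z/H = -842985/(-3036) = -842985*(-1/3036) = 25545/92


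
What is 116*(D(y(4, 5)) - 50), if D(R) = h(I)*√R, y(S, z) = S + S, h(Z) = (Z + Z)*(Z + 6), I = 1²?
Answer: -5800 + 3248*√2 ≈ -1206.6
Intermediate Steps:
I = 1
h(Z) = 2*Z*(6 + Z) (h(Z) = (2*Z)*(6 + Z) = 2*Z*(6 + Z))
y(S, z) = 2*S
D(R) = 14*√R (D(R) = (2*1*(6 + 1))*√R = (2*1*7)*√R = 14*√R)
116*(D(y(4, 5)) - 50) = 116*(14*√(2*4) - 50) = 116*(14*√8 - 50) = 116*(14*(2*√2) - 50) = 116*(28*√2 - 50) = 116*(-50 + 28*√2) = -5800 + 3248*√2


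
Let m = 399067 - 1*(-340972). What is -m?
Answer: -740039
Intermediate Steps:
m = 740039 (m = 399067 + 340972 = 740039)
-m = -1*740039 = -740039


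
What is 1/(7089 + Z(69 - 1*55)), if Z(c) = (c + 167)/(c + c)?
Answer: 28/198673 ≈ 0.00014094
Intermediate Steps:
Z(c) = (167 + c)/(2*c) (Z(c) = (167 + c)/((2*c)) = (167 + c)*(1/(2*c)) = (167 + c)/(2*c))
1/(7089 + Z(69 - 1*55)) = 1/(7089 + (167 + (69 - 1*55))/(2*(69 - 1*55))) = 1/(7089 + (167 + (69 - 55))/(2*(69 - 55))) = 1/(7089 + (½)*(167 + 14)/14) = 1/(7089 + (½)*(1/14)*181) = 1/(7089 + 181/28) = 1/(198673/28) = 28/198673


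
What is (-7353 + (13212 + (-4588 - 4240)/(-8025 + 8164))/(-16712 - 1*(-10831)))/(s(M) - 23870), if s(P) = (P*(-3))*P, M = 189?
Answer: 858943381/15302015021 ≈ 0.056133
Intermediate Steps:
s(P) = -3*P² (s(P) = (-3*P)*P = -3*P²)
(-7353 + (13212 + (-4588 - 4240)/(-8025 + 8164))/(-16712 - 1*(-10831)))/(s(M) - 23870) = (-7353 + (13212 + (-4588 - 4240)/(-8025 + 8164))/(-16712 - 1*(-10831)))/(-3*189² - 23870) = (-7353 + (13212 - 8828/139)/(-16712 + 10831))/(-3*35721 - 23870) = (-7353 + (13212 - 8828*1/139)/(-5881))/(-107163 - 23870) = (-7353 + (13212 - 8828/139)*(-1/5881))/(-131033) = (-7353 + (1827640/139)*(-1/5881))*(-1/131033) = (-7353 - 1827640/817459)*(-1/131033) = -6012603667/817459*(-1/131033) = 858943381/15302015021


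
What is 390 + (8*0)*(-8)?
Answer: 390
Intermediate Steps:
390 + (8*0)*(-8) = 390 + 0*(-8) = 390 + 0 = 390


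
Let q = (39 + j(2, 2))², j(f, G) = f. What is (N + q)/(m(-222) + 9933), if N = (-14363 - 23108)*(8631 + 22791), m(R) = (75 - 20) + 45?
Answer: -1177412081/10033 ≈ -1.1735e+5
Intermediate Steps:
m(R) = 100 (m(R) = 55 + 45 = 100)
q = 1681 (q = (39 + 2)² = 41² = 1681)
N = -1177413762 (N = -37471*31422 = -1177413762)
(N + q)/(m(-222) + 9933) = (-1177413762 + 1681)/(100 + 9933) = -1177412081/10033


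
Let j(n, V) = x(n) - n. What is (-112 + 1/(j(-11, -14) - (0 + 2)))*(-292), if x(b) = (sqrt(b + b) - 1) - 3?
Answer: 1535628/47 + 292*I*sqrt(22)/47 ≈ 32673.0 + 29.14*I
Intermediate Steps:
x(b) = -4 + sqrt(2)*sqrt(b) (x(b) = (sqrt(2*b) - 1) - 3 = (sqrt(2)*sqrt(b) - 1) - 3 = (-1 + sqrt(2)*sqrt(b)) - 3 = -4 + sqrt(2)*sqrt(b))
j(n, V) = -4 - n + sqrt(2)*sqrt(n) (j(n, V) = (-4 + sqrt(2)*sqrt(n)) - n = -4 - n + sqrt(2)*sqrt(n))
(-112 + 1/(j(-11, -14) - (0 + 2)))*(-292) = (-112 + 1/((-4 - 1*(-11) + sqrt(2)*sqrt(-11)) - (0 + 2)))*(-292) = (-112 + 1/((-4 + 11 + sqrt(2)*(I*sqrt(11))) - 1*2))*(-292) = (-112 + 1/((-4 + 11 + I*sqrt(22)) - 2))*(-292) = (-112 + 1/((7 + I*sqrt(22)) - 2))*(-292) = (-112 + 1/(5 + I*sqrt(22)))*(-292) = 32704 - 292/(5 + I*sqrt(22))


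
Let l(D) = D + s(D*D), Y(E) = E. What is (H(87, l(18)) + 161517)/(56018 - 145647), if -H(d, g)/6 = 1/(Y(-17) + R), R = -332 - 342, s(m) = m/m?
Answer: -111608253/61933639 ≈ -1.8021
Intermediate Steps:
s(m) = 1
R = -674
l(D) = 1 + D (l(D) = D + 1 = 1 + D)
H(d, g) = 6/691 (H(d, g) = -6/(-17 - 674) = -6/(-691) = -6*(-1/691) = 6/691)
(H(87, l(18)) + 161517)/(56018 - 145647) = (6/691 + 161517)/(56018 - 145647) = (111608253/691)/(-89629) = (111608253/691)*(-1/89629) = -111608253/61933639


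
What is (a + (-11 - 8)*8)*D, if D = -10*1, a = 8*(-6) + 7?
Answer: 1930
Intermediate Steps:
a = -41 (a = -48 + 7 = -41)
D = -10
(a + (-11 - 8)*8)*D = (-41 + (-11 - 8)*8)*(-10) = (-41 - 19*8)*(-10) = (-41 - 152)*(-10) = -193*(-10) = 1930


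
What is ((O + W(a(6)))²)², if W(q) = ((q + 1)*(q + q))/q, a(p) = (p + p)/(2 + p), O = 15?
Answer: 160000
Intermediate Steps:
a(p) = 2*p/(2 + p) (a(p) = (2*p)/(2 + p) = 2*p/(2 + p))
W(q) = 2 + 2*q (W(q) = ((1 + q)*(2*q))/q = (2*q*(1 + q))/q = 2 + 2*q)
((O + W(a(6)))²)² = ((15 + (2 + 2*(2*6/(2 + 6))))²)² = ((15 + (2 + 2*(2*6/8)))²)² = ((15 + (2 + 2*(2*6*(⅛))))²)² = ((15 + (2 + 2*(3/2)))²)² = ((15 + (2 + 3))²)² = ((15 + 5)²)² = (20²)² = 400² = 160000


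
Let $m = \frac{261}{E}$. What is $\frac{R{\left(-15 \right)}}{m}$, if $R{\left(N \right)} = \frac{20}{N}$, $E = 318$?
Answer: $- \frac{424}{261} \approx -1.6245$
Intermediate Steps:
$m = \frac{87}{106}$ ($m = \frac{261}{318} = 261 \cdot \frac{1}{318} = \frac{87}{106} \approx 0.82076$)
$\frac{R{\left(-15 \right)}}{m} = \frac{20 \frac{1}{-15}}{\frac{87}{106}} = 20 \left(- \frac{1}{15}\right) \frac{106}{87} = \left(- \frac{4}{3}\right) \frac{106}{87} = - \frac{424}{261}$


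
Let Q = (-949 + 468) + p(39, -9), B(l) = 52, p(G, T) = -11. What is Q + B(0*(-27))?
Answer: -440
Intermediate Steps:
Q = -492 (Q = (-949 + 468) - 11 = -481 - 11 = -492)
Q + B(0*(-27)) = -492 + 52 = -440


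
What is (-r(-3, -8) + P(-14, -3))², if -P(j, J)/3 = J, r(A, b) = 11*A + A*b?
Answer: 324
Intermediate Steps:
P(j, J) = -3*J
(-r(-3, -8) + P(-14, -3))² = (-(-3)*(11 - 8) - 3*(-3))² = (-(-3)*3 + 9)² = (-1*(-9) + 9)² = (9 + 9)² = 18² = 324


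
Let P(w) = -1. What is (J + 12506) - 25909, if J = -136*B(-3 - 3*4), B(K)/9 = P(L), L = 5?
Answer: -12179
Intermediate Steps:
B(K) = -9 (B(K) = 9*(-1) = -9)
J = 1224 (J = -136*(-9) = 1224)
(J + 12506) - 25909 = (1224 + 12506) - 25909 = 13730 - 25909 = -12179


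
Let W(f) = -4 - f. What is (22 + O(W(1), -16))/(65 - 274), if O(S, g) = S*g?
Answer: -102/209 ≈ -0.48804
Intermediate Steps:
(22 + O(W(1), -16))/(65 - 274) = (22 + (-4 - 1*1)*(-16))/(65 - 274) = (22 + (-4 - 1)*(-16))/(-209) = (22 - 5*(-16))*(-1/209) = (22 + 80)*(-1/209) = 102*(-1/209) = -102/209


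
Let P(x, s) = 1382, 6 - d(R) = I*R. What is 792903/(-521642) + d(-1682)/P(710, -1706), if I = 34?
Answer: 14369500301/360454622 ≈ 39.865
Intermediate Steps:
d(R) = 6 - 34*R
792903/(-521642) + d(-1682)/P(710, -1706) = 792903/(-521642) + (6 - 34*(-1682))/1382 = 792903*(-1/521642) + (6 + 57188)*(1/1382) = -792903/521642 + 57194*(1/1382) = -792903/521642 + 28597/691 = 14369500301/360454622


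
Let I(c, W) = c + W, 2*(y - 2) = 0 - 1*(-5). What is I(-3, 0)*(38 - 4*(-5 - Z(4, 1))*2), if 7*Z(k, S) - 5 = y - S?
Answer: -1842/7 ≈ -263.14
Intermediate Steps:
y = 9/2 (y = 2 + (0 - 1*(-5))/2 = 2 + (0 + 5)/2 = 2 + (½)*5 = 2 + 5/2 = 9/2 ≈ 4.5000)
I(c, W) = W + c
Z(k, S) = 19/14 - S/7 (Z(k, S) = 5/7 + (9/2 - S)/7 = 5/7 + (9/14 - S/7) = 19/14 - S/7)
I(-3, 0)*(38 - 4*(-5 - Z(4, 1))*2) = (0 - 3)*(38 - 4*(-5 - (19/14 - ⅐*1))*2) = -3*(38 - 4*(-5 - (19/14 - ⅐))*2) = -3*(38 - 4*(-5 - 1*17/14)*2) = -3*(38 - 4*(-5 - 17/14)*2) = -3*(38 - 4*(-87/14)*2) = -3*(38 + (174/7)*2) = -3*(38 + 348/7) = -3*614/7 = -1842/7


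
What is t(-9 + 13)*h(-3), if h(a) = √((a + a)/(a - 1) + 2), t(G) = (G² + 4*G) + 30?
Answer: 31*√14 ≈ 115.99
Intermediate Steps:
t(G) = 30 + G² + 4*G
h(a) = √(2 + 2*a/(-1 + a)) (h(a) = √((2*a)/(-1 + a) + 2) = √(2*a/(-1 + a) + 2) = √(2 + 2*a/(-1 + a)))
t(-9 + 13)*h(-3) = (30 + (-9 + 13)² + 4*(-9 + 13))*(√2*√((-1 + 2*(-3))/(-1 - 3))) = (30 + 4² + 4*4)*(√2*√((-1 - 6)/(-4))) = (30 + 16 + 16)*(√2*√(-¼*(-7))) = 62*(√2*√(7/4)) = 62*(√2*(√7/2)) = 62*(√14/2) = 31*√14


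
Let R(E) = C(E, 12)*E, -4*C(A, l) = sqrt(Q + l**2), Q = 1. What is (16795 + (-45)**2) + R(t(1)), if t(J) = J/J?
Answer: 18820 - sqrt(145)/4 ≈ 18817.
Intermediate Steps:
t(J) = 1
C(A, l) = -sqrt(1 + l**2)/4
R(E) = -E*sqrt(145)/4 (R(E) = (-sqrt(1 + 12**2)/4)*E = (-sqrt(1 + 144)/4)*E = (-sqrt(145)/4)*E = -E*sqrt(145)/4)
(16795 + (-45)**2) + R(t(1)) = (16795 + (-45)**2) - 1/4*1*sqrt(145) = (16795 + 2025) - sqrt(145)/4 = 18820 - sqrt(145)/4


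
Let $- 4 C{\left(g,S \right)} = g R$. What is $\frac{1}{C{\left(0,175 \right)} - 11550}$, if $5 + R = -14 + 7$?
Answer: $- \frac{1}{11550} \approx -8.658 \cdot 10^{-5}$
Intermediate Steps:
$R = -12$ ($R = -5 + \left(-14 + 7\right) = -5 - 7 = -12$)
$C{\left(g,S \right)} = 3 g$ ($C{\left(g,S \right)} = - \frac{g \left(-12\right)}{4} = - \frac{\left(-12\right) g}{4} = 3 g$)
$\frac{1}{C{\left(0,175 \right)} - 11550} = \frac{1}{3 \cdot 0 - 11550} = \frac{1}{0 - 11550} = \frac{1}{-11550} = - \frac{1}{11550}$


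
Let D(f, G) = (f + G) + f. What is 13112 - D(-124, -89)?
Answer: 13449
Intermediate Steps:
D(f, G) = G + 2*f (D(f, G) = (G + f) + f = G + 2*f)
13112 - D(-124, -89) = 13112 - (-89 + 2*(-124)) = 13112 - (-89 - 248) = 13112 - 1*(-337) = 13112 + 337 = 13449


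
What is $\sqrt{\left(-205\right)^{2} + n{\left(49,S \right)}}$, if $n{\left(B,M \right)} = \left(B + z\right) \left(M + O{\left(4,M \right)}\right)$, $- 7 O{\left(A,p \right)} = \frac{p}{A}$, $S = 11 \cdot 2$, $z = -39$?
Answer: $\frac{2 \sqrt{517405}}{7} \approx 205.52$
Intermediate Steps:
$S = 22$
$O{\left(A,p \right)} = - \frac{p}{7 A}$ ($O{\left(A,p \right)} = - \frac{p \frac{1}{A}}{7} = - \frac{p}{7 A}$)
$n{\left(B,M \right)} = \frac{27 M \left(-39 + B\right)}{28}$ ($n{\left(B,M \right)} = \left(B - 39\right) \left(M - \frac{M}{7 \cdot 4}\right) = \left(-39 + B\right) \left(M - \frac{1}{7} M \frac{1}{4}\right) = \left(-39 + B\right) \left(M - \frac{M}{28}\right) = \left(-39 + B\right) \frac{27 M}{28} = \frac{27 M \left(-39 + B\right)}{28}$)
$\sqrt{\left(-205\right)^{2} + n{\left(49,S \right)}} = \sqrt{\left(-205\right)^{2} + \frac{27}{28} \cdot 22 \left(-39 + 49\right)} = \sqrt{42025 + \frac{27}{28} \cdot 22 \cdot 10} = \sqrt{42025 + \frac{1485}{7}} = \sqrt{\frac{295660}{7}} = \frac{2 \sqrt{517405}}{7}$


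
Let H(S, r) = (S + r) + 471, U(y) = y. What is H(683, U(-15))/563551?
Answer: 1139/563551 ≈ 0.0020211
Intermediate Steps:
H(S, r) = 471 + S + r
H(683, U(-15))/563551 = (471 + 683 - 15)/563551 = 1139*(1/563551) = 1139/563551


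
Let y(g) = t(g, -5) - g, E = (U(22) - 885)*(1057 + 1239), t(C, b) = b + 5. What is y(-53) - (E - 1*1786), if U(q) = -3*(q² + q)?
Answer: 5519127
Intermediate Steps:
U(q) = -3*q - 3*q² (U(q) = -3*(q + q²) = -3*q - 3*q²)
t(C, b) = 5 + b
E = -5517288 (E = (-3*22*(1 + 22) - 885)*(1057 + 1239) = (-3*22*23 - 885)*2296 = (-1518 - 885)*2296 = -2403*2296 = -5517288)
y(g) = -g (y(g) = (5 - 5) - g = 0 - g = -g)
y(-53) - (E - 1*1786) = -1*(-53) - (-5517288 - 1*1786) = 53 - (-5517288 - 1786) = 53 - 1*(-5519074) = 53 + 5519074 = 5519127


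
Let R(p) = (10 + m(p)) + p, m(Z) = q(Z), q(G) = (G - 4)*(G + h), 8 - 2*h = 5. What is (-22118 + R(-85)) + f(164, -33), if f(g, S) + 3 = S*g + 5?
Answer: -40343/2 ≈ -20172.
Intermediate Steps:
h = 3/2 (h = 4 - ½*5 = 4 - 5/2 = 3/2 ≈ 1.5000)
f(g, S) = 2 + S*g (f(g, S) = -3 + (S*g + 5) = -3 + (5 + S*g) = 2 + S*g)
q(G) = (-4 + G)*(3/2 + G) (q(G) = (G - 4)*(G + 3/2) = (-4 + G)*(3/2 + G))
m(Z) = -6 + Z² - 5*Z/2
R(p) = 4 + p² - 3*p/2 (R(p) = (10 + (-6 + p² - 5*p/2)) + p = (4 + p² - 5*p/2) + p = 4 + p² - 3*p/2)
(-22118 + R(-85)) + f(164, -33) = (-22118 + (4 + (-85)² - 3/2*(-85))) + (2 - 33*164) = (-22118 + (4 + 7225 + 255/2)) + (2 - 5412) = (-22118 + 14713/2) - 5410 = -29523/2 - 5410 = -40343/2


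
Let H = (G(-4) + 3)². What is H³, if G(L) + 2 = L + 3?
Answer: 0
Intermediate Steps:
G(L) = 1 + L (G(L) = -2 + (L + 3) = -2 + (3 + L) = 1 + L)
H = 0 (H = ((1 - 4) + 3)² = (-3 + 3)² = 0² = 0)
H³ = 0³ = 0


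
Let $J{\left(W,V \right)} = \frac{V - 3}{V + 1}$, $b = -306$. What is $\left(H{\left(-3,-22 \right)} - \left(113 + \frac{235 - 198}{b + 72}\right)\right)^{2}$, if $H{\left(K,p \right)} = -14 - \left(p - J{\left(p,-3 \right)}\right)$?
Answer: $\frac{567916561}{54756} \approx 10372.0$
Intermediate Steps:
$J{\left(W,V \right)} = \frac{-3 + V}{1 + V}$
$H{\left(K,p \right)} = -11 - p$ ($H{\left(K,p \right)} = -14 - \left(p - \frac{-3 - 3}{1 - 3}\right) = -14 - \left(p - \frac{1}{-2} \left(-6\right)\right) = -14 - \left(p - \left(- \frac{1}{2}\right) \left(-6\right)\right) = -14 - \left(p - 3\right) = -14 - \left(-3 + p\right) = -11 - p$)
$\left(H{\left(-3,-22 \right)} - \left(113 + \frac{235 - 198}{b + 72}\right)\right)^{2} = \left(\left(-11 - -22\right) - \left(113 + \frac{235 - 198}{-306 + 72}\right)\right)^{2} = \left(\left(-11 + 22\right) - \left(113 + \frac{37}{-234}\right)\right)^{2} = \left(11 - \left(113 + 37 \left(- \frac{1}{234}\right)\right)\right)^{2} = \left(11 - \frac{26405}{234}\right)^{2} = \left(- \frac{23831}{234}\right)^{2} = \frac{567916561}{54756}$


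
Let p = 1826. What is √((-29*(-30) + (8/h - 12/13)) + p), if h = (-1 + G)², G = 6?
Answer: 2*√2847013/65 ≈ 51.917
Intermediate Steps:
h = 25 (h = (-1 + 6)² = 5² = 25)
√((-29*(-30) + (8/h - 12/13)) + p) = √((-29*(-30) + (8/25 - 12/13)) + 1826) = √((870 + (8*(1/25) - 12*1/13)) + 1826) = √((870 + (8/25 - 12/13)) + 1826) = √((870 - 196/325) + 1826) = √(282554/325 + 1826) = √(876004/325) = 2*√2847013/65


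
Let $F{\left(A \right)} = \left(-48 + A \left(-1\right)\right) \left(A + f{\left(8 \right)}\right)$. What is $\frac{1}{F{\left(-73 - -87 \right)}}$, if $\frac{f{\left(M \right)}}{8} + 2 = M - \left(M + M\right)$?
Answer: $\frac{1}{4092} \approx 0.00024438$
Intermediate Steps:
$f{\left(M \right)} = -16 - 8 M$ ($f{\left(M \right)} = -16 + 8 \left(M - \left(M + M\right)\right) = -16 + 8 \left(M - 2 M\right) = -16 + 8 \left(- M\right) = -16 - 8 M$)
$F{\left(A \right)} = \left(-80 + A\right) \left(-48 - A\right)$ ($F{\left(A \right)} = \left(-48 + A \left(-1\right)\right) \left(A - 80\right) = \left(-48 - A\right) \left(A - 80\right) = \left(-48 - A\right) \left(-80 + A\right) = \left(-80 + A\right) \left(-48 - A\right)$)
$\frac{1}{F{\left(-73 - -87 \right)}} = \frac{1}{3840 - \left(-73 - -87\right)^{2} + 32 \left(-73 - -87\right)} = \frac{1}{3840 - \left(-73 + 87\right)^{2} + 32 \left(-73 + 87\right)} = \frac{1}{3840 - 14^{2} + 32 \cdot 14} = \frac{1}{3840 - 196 + 448} = \frac{1}{4092}$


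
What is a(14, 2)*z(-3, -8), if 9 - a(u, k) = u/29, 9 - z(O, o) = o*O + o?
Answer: -1729/29 ≈ -59.621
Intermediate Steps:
z(O, o) = 9 - o - O*o (z(O, o) = 9 - (o*O + o) = 9 - (O*o + o) = 9 - (o + O*o) = 9 + (-o - O*o) = 9 - o - O*o)
a(u, k) = 9 - u/29
a(14, 2)*z(-3, -8) = (9 - 1/29*14)*(9 - 1*(-8) - 1*(-3)*(-8)) = (9 - 14/29)*(9 + 8 - 24) = (247/29)*(-7) = -1729/29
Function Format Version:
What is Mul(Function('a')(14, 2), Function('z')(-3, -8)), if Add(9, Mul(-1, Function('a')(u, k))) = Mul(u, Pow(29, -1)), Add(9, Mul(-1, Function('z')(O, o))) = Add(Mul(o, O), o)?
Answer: Rational(-1729, 29) ≈ -59.621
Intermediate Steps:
Function('z')(O, o) = Add(9, Mul(-1, o), Mul(-1, O, o)) (Function('z')(O, o) = Add(9, Mul(-1, Add(Mul(o, O), o))) = Add(9, Mul(-1, Add(Mul(O, o), o))) = Add(9, Mul(-1, Add(o, Mul(O, o)))) = Add(9, Add(Mul(-1, o), Mul(-1, O, o))) = Add(9, Mul(-1, o), Mul(-1, O, o)))
Function('a')(u, k) = Add(9, Mul(Rational(-1, 29), u)) (Function('a')(u, k) = Add(9, Mul(-1, Mul(u, Pow(29, -1)))) = Add(9, Mul(-1, Mul(u, Rational(1, 29)))) = Add(9, Mul(-1, Mul(Rational(1, 29), u))) = Add(9, Mul(Rational(-1, 29), u)))
Mul(Function('a')(14, 2), Function('z')(-3, -8)) = Mul(Add(9, Mul(Rational(-1, 29), 14)), Add(9, Mul(-1, -8), Mul(-1, -3, -8))) = Mul(Add(9, Rational(-14, 29)), Add(9, 8, -24)) = Mul(Rational(247, 29), -7) = Rational(-1729, 29)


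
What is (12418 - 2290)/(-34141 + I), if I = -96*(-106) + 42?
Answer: -10128/23923 ≈ -0.42336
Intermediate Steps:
I = 10218 (I = 10176 + 42 = 10218)
(12418 - 2290)/(-34141 + I) = (12418 - 2290)/(-34141 + 10218) = 10128/(-23923) = 10128*(-1/23923) = -10128/23923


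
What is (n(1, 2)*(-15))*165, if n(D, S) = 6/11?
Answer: -1350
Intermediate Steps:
n(D, S) = 6/11 (n(D, S) = 6*(1/11) = 6/11)
(n(1, 2)*(-15))*165 = ((6/11)*(-15))*165 = -90/11*165 = -1350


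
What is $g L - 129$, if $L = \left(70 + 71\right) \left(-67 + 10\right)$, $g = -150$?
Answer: $1205421$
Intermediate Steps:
$L = -8037$ ($L = 141 \left(-57\right) = -8037$)
$g L - 129 = \left(-150\right) \left(-8037\right) - 129 = 1205550 - 129 = 1205421$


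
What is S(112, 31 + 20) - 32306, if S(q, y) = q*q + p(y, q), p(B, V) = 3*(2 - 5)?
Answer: -19771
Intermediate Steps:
p(B, V) = -9 (p(B, V) = 3*(-3) = -9)
S(q, y) = -9 + q**2 (S(q, y) = q*q - 9 = q**2 - 9 = -9 + q**2)
S(112, 31 + 20) - 32306 = (-9 + 112**2) - 32306 = (-9 + 12544) - 32306 = 12535 - 32306 = -19771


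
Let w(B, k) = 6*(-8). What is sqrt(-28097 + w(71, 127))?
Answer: I*sqrt(28145) ≈ 167.76*I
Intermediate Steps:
w(B, k) = -48
sqrt(-28097 + w(71, 127)) = sqrt(-28097 - 48) = sqrt(-28145) = I*sqrt(28145)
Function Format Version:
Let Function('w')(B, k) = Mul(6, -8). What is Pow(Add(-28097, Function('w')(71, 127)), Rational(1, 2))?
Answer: Mul(I, Pow(28145, Rational(1, 2))) ≈ Mul(167.76, I)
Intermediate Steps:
Function('w')(B, k) = -48
Pow(Add(-28097, Function('w')(71, 127)), Rational(1, 2)) = Pow(Add(-28097, -48), Rational(1, 2)) = Pow(-28145, Rational(1, 2)) = Mul(I, Pow(28145, Rational(1, 2)))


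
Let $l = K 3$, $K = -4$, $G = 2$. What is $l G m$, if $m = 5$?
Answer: $-120$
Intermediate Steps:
$l = -12$ ($l = \left(-4\right) 3 = -12$)
$l G m = \left(-12\right) 2 \cdot 5 = \left(-24\right) 5 = -120$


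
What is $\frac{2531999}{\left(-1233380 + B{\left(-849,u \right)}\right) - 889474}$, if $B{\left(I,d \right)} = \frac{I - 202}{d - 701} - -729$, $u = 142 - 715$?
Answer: $- \frac{3225766726}{2703586199} \approx -1.1931$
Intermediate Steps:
$u = -573$
$B{\left(I,d \right)} = 729 + \frac{-202 + I}{-701 + d}$ ($B{\left(I,d \right)} = \frac{-202 + I}{-701 + d} + 729 = 729 + \frac{-202 + I}{-701 + d}$)
$\frac{2531999}{\left(-1233380 + B{\left(-849,u \right)}\right) - 889474} = \frac{2531999}{\left(-1233380 + \frac{-511231 - 849 + 729 \left(-573\right)}{-701 - 573}\right) - 889474} = \frac{2531999}{\left(-1233380 + \frac{-511231 - 849 - 417717}{-1274}\right) - 889474} = \frac{2531999}{\left(-1233380 - - \frac{929797}{1274}\right) - 889474} = \frac{2531999}{\left(-1233380 + \frac{929797}{1274}\right) - 889474} = \frac{2531999}{- \frac{1570396323}{1274} - 889474} = \frac{2531999}{- \frac{2703586199}{1274}} = 2531999 \left(- \frac{1274}{2703586199}\right) = - \frac{3225766726}{2703586199}$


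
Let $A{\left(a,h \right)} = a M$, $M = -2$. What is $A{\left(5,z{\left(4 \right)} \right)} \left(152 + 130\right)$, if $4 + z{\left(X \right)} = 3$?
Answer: $-2820$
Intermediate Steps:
$z{\left(X \right)} = -1$ ($z{\left(X \right)} = -4 + 3 = -1$)
$A{\left(a,h \right)} = - 2 a$ ($A{\left(a,h \right)} = a \left(-2\right) = - 2 a$)
$A{\left(5,z{\left(4 \right)} \right)} \left(152 + 130\right) = \left(-2\right) 5 \left(152 + 130\right) = \left(-10\right) 282 = -2820$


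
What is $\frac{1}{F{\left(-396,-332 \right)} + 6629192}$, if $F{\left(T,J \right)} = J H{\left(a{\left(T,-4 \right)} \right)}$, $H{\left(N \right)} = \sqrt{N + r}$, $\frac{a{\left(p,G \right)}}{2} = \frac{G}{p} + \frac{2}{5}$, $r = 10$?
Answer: $\frac{410181255}{2719170220400992} + \frac{249 \sqrt{73645}}{2719170220400992} \approx 1.5087 \cdot 10^{-7}$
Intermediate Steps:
$a{\left(p,G \right)} = \frac{4}{5} + \frac{2 G}{p}$ ($a{\left(p,G \right)} = 2 \left(\frac{G}{p} + \frac{2}{5}\right) = 2 \left(\frac{2}{5} + \frac{G}{p}\right) = \frac{4}{5} + \frac{2 G}{p}$)
$H{\left(N \right)} = \sqrt{10 + N}$ ($H{\left(N \right)} = \sqrt{N + 10} = \sqrt{10 + N}$)
$F{\left(T,J \right)} = J \sqrt{\frac{54}{5} - \frac{8}{T}}$ ($F{\left(T,J \right)} = J \sqrt{10 + \left(\frac{4}{5} + 2 \left(-4\right) \frac{1}{T}\right)} = J \sqrt{10 + \left(\frac{4}{5} - \frac{8}{T}\right)} = J \sqrt{\frac{54}{5} - \frac{8}{T}}$)
$\frac{1}{F{\left(-396,-332 \right)} + 6629192} = \frac{1}{\frac{1}{5} \left(-332\right) \sqrt{270 - \frac{200}{-396}} + 6629192} = \frac{1}{\frac{1}{5} \left(-332\right) \sqrt{270 - - \frac{50}{99}} + 6629192} = \frac{1}{\frac{1}{5} \left(-332\right) \sqrt{270 + \frac{50}{99}} + 6629192} = \frac{1}{\frac{1}{5} \left(-332\right) \sqrt{\frac{26780}{99}} + 6629192} = \frac{1}{\frac{1}{5} \left(-332\right) \frac{2 \sqrt{73645}}{33} + 6629192} = \frac{1}{- \frac{664 \sqrt{73645}}{165} + 6629192} = \frac{1}{6629192 - \frac{664 \sqrt{73645}}{165}}$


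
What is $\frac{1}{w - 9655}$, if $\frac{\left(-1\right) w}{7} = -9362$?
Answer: $\frac{1}{55879} \approx 1.7896 \cdot 10^{-5}$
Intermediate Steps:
$w = 65534$ ($w = \left(-7\right) \left(-9362\right) = 65534$)
$\frac{1}{w - 9655} = \frac{1}{65534 - 9655} = \frac{1}{55879}$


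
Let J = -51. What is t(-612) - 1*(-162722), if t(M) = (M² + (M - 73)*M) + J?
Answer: 956435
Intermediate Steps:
t(M) = -51 + M² + M*(-73 + M) (t(M) = (M² + (M - 73)*M) - 51 = (M² + (-73 + M)*M) - 51 = (M² + M*(-73 + M)) - 51 = -51 + M² + M*(-73 + M))
t(-612) - 1*(-162722) = (-51 - 73*(-612) + 2*(-612)²) - 1*(-162722) = (-51 + 44676 + 2*374544) + 162722 = (-51 + 44676 + 749088) + 162722 = 793713 + 162722 = 956435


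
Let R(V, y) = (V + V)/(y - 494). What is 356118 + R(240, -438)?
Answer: 82975374/233 ≈ 3.5612e+5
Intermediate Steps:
R(V, y) = 2*V/(-494 + y) (R(V, y) = (2*V)/(-494 + y) = 2*V/(-494 + y))
356118 + R(240, -438) = 356118 + 2*240/(-494 - 438) = 356118 + 2*240/(-932) = 356118 + 2*240*(-1/932) = 356118 - 120/233 = 82975374/233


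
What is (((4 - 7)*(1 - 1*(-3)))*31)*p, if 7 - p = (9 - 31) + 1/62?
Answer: -10782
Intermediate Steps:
p = 1797/62 (p = 7 - ((9 - 31) + 1/62) = 7 - (-22 + 1/62) = 7 - 1*(-1363/62) = 7 + 1363/62 = 1797/62 ≈ 28.984)
(((4 - 7)*(1 - 1*(-3)))*31)*p = (((4 - 7)*(1 - 1*(-3)))*31)*(1797/62) = (-3*(1 + 3)*31)*(1797/62) = (-3*4*31)*(1797/62) = -12*31*(1797/62) = -372*1797/62 = -10782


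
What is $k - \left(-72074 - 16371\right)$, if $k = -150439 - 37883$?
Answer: $-99877$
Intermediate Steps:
$k = -188322$
$k - \left(-72074 - 16371\right) = -188322 - \left(-72074 - 16371\right) = -188322 - -88445 = -188322 + 88445 = -99877$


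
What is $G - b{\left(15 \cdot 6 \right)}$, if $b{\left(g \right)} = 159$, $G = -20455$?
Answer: $-20614$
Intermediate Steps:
$G - b{\left(15 \cdot 6 \right)} = -20455 - 159 = -20614$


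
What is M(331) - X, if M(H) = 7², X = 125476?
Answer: -125427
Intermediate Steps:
M(H) = 49
M(331) - X = 49 - 1*125476 = 49 - 125476 = -125427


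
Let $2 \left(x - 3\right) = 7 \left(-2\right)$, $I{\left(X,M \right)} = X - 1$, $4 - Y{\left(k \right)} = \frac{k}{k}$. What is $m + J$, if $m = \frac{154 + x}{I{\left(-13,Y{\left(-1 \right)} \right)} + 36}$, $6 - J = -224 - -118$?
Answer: $\frac{1307}{11} \approx 118.82$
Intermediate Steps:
$Y{\left(k \right)} = 3$ ($Y{\left(k \right)} = 4 - \frac{k}{k} = 4 - 1 = 3$)
$I{\left(X,M \right)} = -1 + X$
$x = -4$ ($x = 3 + \frac{7 \left(-2\right)}{2} = 3 + \frac{1}{2} \left(-14\right) = 3 - 7 = -4$)
$J = 112$ ($J = 6 - \left(-224 - -118\right) = 6 - \left(-224 + 118\right) = 6 - -106 = 6 + 106 = 112$)
$m = \frac{75}{11}$ ($m = \frac{154 - 4}{\left(-1 - 13\right) + 36} = \frac{150}{-14 + 36} = \frac{150}{22} = 150 \cdot \frac{1}{22} = \frac{75}{11} \approx 6.8182$)
$m + J = \frac{75}{11} + 112 = \frac{1307}{11}$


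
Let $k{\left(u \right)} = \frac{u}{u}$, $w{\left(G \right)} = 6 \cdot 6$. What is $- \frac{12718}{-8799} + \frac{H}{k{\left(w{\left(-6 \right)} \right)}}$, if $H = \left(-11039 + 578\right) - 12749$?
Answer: $- \frac{204212072}{8799} \approx -23209.0$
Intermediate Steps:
$H = -23210$ ($H = -10461 - 12749 = -23210$)
$w{\left(G \right)} = 36$
$k{\left(u \right)} = 1$
$- \frac{12718}{-8799} + \frac{H}{k{\left(w{\left(-6 \right)} \right)}} = - \frac{12718}{-8799} - \frac{23210}{1} = \left(-12718\right) \left(- \frac{1}{8799}\right) - 23210 = \frac{12718}{8799} - 23210 = - \frac{204212072}{8799}$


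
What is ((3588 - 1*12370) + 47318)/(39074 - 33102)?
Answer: 9634/1493 ≈ 6.4528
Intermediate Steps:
((3588 - 1*12370) + 47318)/(39074 - 33102) = ((3588 - 12370) + 47318)/5972 = (-8782 + 47318)*(1/5972) = 38536*(1/5972) = 9634/1493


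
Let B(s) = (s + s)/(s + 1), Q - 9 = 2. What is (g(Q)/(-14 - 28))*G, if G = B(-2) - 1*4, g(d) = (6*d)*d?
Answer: 0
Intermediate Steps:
Q = 11 (Q = 9 + 2 = 11)
B(s) = 2*s/(1 + s) (B(s) = (2*s)/(1 + s) = 2*s/(1 + s))
g(d) = 6*d²
G = 0 (G = 2*(-2)/(1 - 2) - 1*4 = 2*(-2)/(-1) - 4 = 2*(-2)*(-1) - 4 = 4 - 4 = 0)
(g(Q)/(-14 - 28))*G = ((6*11²)/(-14 - 28))*0 = ((6*121)/(-42))*0 = -1/42*726*0 = -121/7*0 = 0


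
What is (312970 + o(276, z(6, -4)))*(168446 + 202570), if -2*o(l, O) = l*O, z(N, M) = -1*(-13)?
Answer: 115451274816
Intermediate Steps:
z(N, M) = 13
o(l, O) = -O*l/2 (o(l, O) = -l*O/2 = -O*l/2)
(312970 + o(276, z(6, -4)))*(168446 + 202570) = (312970 - 1/2*13*276)*(168446 + 202570) = (312970 - 1794)*371016 = 311176*371016 = 115451274816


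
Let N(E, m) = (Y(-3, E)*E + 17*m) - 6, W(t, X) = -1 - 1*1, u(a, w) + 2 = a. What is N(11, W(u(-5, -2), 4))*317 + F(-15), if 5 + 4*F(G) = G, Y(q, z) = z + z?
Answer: 64029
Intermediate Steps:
Y(q, z) = 2*z
u(a, w) = -2 + a
W(t, X) = -2 (W(t, X) = -1 - 1 = -2)
F(G) = -5/4 + G/4
N(E, m) = -6 + 2*E² + 17*m (N(E, m) = ((2*E)*E + 17*m) - 6 = (2*E² + 17*m) - 6 = -6 + 2*E² + 17*m)
N(11, W(u(-5, -2), 4))*317 + F(-15) = (-6 + 2*11² + 17*(-2))*317 + (-5/4 + (¼)*(-15)) = (-6 + 2*121 - 34)*317 + (-5/4 - 15/4) = (-6 + 242 - 34)*317 - 5 = 202*317 - 5 = 64034 - 5 = 64029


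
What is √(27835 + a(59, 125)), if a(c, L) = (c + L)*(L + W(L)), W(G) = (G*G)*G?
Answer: √359425835 ≈ 18959.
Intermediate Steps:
W(G) = G³ (W(G) = G²*G = G³)
a(c, L) = (L + c)*(L + L³) (a(c, L) = (c + L)*(L + L³) = (L + c)*(L + L³))
√(27835 + a(59, 125)) = √(27835 + 125*(125 + 59 + 125³ + 59*125²)) = √(27835 + 125*(125 + 59 + 1953125 + 59*15625)) = √(27835 + 125*(125 + 59 + 1953125 + 921875)) = √(27835 + 125*2875184) = √(27835 + 359398000) = √359425835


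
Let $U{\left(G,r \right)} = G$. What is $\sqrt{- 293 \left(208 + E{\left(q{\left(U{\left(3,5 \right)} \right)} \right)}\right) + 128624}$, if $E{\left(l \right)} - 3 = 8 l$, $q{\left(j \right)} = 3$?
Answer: $3 \sqrt{6641} \approx 244.48$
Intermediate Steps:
$E{\left(l \right)} = 3 + 8 l$
$\sqrt{- 293 \left(208 + E{\left(q{\left(U{\left(3,5 \right)} \right)} \right)}\right) + 128624} = \sqrt{- 293 \left(208 + \left(3 + 8 \cdot 3\right)\right) + 128624} = \sqrt{- 293 \left(208 + \left(3 + 24\right)\right) + 128624} = \sqrt{- 293 \left(208 + 27\right) + 128624} = \sqrt{\left(-293\right) 235 + 128624} = \sqrt{-68855 + 128624} = \sqrt{59769} = 3 \sqrt{6641}$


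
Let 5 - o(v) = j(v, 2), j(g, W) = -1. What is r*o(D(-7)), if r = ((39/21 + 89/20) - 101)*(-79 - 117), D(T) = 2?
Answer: 556794/5 ≈ 1.1136e+5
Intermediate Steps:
o(v) = 6 (o(v) = 5 - 1*(-1) = 5 + 1 = 6)
r = 92799/5 (r = ((39*(1/21) + 89*(1/20)) - 101)*(-196) = ((13/7 + 89/20) - 101)*(-196) = (883/140 - 101)*(-196) = -13257/140*(-196) = 92799/5 ≈ 18560.)
r*o(D(-7)) = (92799/5)*6 = 556794/5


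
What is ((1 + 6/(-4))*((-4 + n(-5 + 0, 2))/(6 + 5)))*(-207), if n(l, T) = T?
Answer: -207/11 ≈ -18.818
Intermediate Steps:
((1 + 6/(-4))*((-4 + n(-5 + 0, 2))/(6 + 5)))*(-207) = ((1 + 6/(-4))*((-4 + 2)/(6 + 5)))*(-207) = ((1 + 6*(-¼))*(-2/11))*(-207) = ((1 - 3/2)*(-2*1/11))*(-207) = -½*(-2/11)*(-207) = (1/11)*(-207) = -207/11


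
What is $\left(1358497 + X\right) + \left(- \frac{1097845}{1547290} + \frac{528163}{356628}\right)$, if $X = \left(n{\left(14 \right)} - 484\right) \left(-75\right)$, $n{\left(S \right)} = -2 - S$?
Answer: $\frac{77032125589376725}{55180693812} \approx 1.396 \cdot 10^{6}$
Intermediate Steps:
$X = 37500$ ($X = \left(\left(-2 - 14\right) - 484\right) \left(-75\right) = \left(-16 - 484\right) \left(-75\right) = \left(-500\right) \left(-75\right) = 37500$)
$\left(1358497 + X\right) + \left(- \frac{1097845}{1547290} + \frac{528163}{356628}\right) = \left(1358497 + 37500\right) + \left(- \frac{1097845}{1547290} + \frac{528163}{356628}\right) = 1395997 + \left(\left(-1097845\right) \frac{1}{1547290} + 528163 \cdot \frac{1}{356628}\right) = 1395997 + \left(- \frac{219569}{309458} + \frac{528163}{356628}\right) = 1395997 + \frac{42569906161}{55180693812} = \frac{77032125589376725}{55180693812}$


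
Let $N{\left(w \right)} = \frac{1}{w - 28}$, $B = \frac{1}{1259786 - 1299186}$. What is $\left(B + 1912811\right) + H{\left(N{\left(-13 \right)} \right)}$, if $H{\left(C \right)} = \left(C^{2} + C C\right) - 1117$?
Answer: $\frac{126614170068719}{66231400} \approx 1.9117 \cdot 10^{6}$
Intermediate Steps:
$B = - \frac{1}{39400}$ ($B = \frac{1}{1259786 - 1299186} = \frac{1}{-39400} = - \frac{1}{39400} \approx -2.5381 \cdot 10^{-5}$)
$N{\left(w \right)} = \frac{1}{-28 + w}$
$H{\left(C \right)} = -1117 + 2 C^{2}$ ($H{\left(C \right)} = \left(C^{2} + C^{2}\right) - 1117 = 2 C^{2} - 1117 = -1117 + 2 C^{2}$)
$\left(B + 1912811\right) + H{\left(N{\left(-13 \right)} \right)} = \left(- \frac{1}{39400} + 1912811\right) - \left(1117 - 2 \left(\frac{1}{-28 - 13}\right)^{2}\right) = \frac{75364753399}{39400} - \left(1117 - 2 \left(\frac{1}{-41}\right)^{2}\right) = \frac{75364753399}{39400} - \left(1117 - 2 \left(- \frac{1}{41}\right)^{2}\right) = \frac{75364753399}{39400} + \left(-1117 + 2 \cdot \frac{1}{1681}\right) = \frac{75364753399}{39400} + \left(-1117 + \frac{2}{1681}\right) = \frac{75364753399}{39400} - \frac{1877675}{1681} = \frac{126614170068719}{66231400}$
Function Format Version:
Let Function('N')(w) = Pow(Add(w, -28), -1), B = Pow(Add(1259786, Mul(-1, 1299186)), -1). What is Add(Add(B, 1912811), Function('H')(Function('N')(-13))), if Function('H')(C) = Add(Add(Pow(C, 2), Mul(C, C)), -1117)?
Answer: Rational(126614170068719, 66231400) ≈ 1.9117e+6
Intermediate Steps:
B = Rational(-1, 39400) (B = Pow(Add(1259786, -1299186), -1) = Pow(-39400, -1) = Rational(-1, 39400) ≈ -2.5381e-5)
Function('N')(w) = Pow(Add(-28, w), -1)
Function('H')(C) = Add(-1117, Mul(2, Pow(C, 2))) (Function('H')(C) = Add(Add(Pow(C, 2), Pow(C, 2)), -1117) = Add(Mul(2, Pow(C, 2)), -1117) = Add(-1117, Mul(2, Pow(C, 2))))
Add(Add(B, 1912811), Function('H')(Function('N')(-13))) = Add(Add(Rational(-1, 39400), 1912811), Add(-1117, Mul(2, Pow(Pow(Add(-28, -13), -1), 2)))) = Add(Rational(75364753399, 39400), Add(-1117, Mul(2, Pow(Pow(-41, -1), 2)))) = Add(Rational(75364753399, 39400), Add(-1117, Mul(2, Pow(Rational(-1, 41), 2)))) = Add(Rational(75364753399, 39400), Add(-1117, Mul(2, Rational(1, 1681)))) = Add(Rational(75364753399, 39400), Add(-1117, Rational(2, 1681))) = Add(Rational(75364753399, 39400), Rational(-1877675, 1681)) = Rational(126614170068719, 66231400)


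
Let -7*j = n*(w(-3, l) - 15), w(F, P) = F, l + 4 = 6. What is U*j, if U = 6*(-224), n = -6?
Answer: 20736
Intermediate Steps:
l = 2 (l = -4 + 6 = 2)
U = -1344
j = -108/7 (j = -(-6)*(-3 - 15)/7 = -(-6)*(-18)/7 = -⅐*108 = -108/7 ≈ -15.429)
U*j = -1344*(-108/7) = 20736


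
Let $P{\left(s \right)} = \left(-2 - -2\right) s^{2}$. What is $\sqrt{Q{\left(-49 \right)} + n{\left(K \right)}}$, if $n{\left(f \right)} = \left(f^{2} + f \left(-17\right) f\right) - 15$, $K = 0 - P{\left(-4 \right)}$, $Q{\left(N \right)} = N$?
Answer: $8 i \approx 8.0 i$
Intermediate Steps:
$P{\left(s \right)} = 0$ ($P{\left(s \right)} = \left(-2 + 2\right) s^{2} = 0 s^{2} = 0$)
$K = 0$ ($K = 0 - 0 = 0 + 0 = 0$)
$n{\left(f \right)} = -15 - 16 f^{2}$ ($n{\left(f \right)} = \left(f^{2} + - 17 f f\right) - 15 = \left(f^{2} - 17 f^{2}\right) - 15 = - 16 f^{2} - 15 = -15 - 16 f^{2}$)
$\sqrt{Q{\left(-49 \right)} + n{\left(K \right)}} = \sqrt{-49 - \left(15 + 16 \cdot 0^{2}\right)} = \sqrt{-49 - 15} = \sqrt{-64} = 8 i$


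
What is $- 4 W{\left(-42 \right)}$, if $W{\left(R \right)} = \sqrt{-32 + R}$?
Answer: $- 4 i \sqrt{74} \approx - 34.409 i$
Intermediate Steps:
$- 4 W{\left(-42 \right)} = - 4 \sqrt{-32 - 42} = - 4 \sqrt{-74} = - 4 i \sqrt{74}$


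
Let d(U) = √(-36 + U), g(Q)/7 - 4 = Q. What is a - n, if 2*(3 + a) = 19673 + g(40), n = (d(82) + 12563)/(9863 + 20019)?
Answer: 149216956/14941 - √46/29882 ≈ 9987.1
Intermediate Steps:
g(Q) = 28 + 7*Q
n = 12563/29882 + √46/29882 (n = (√(-36 + 82) + 12563)/(9863 + 20019) = (√46 + 12563)/29882 = (12563 + √46)*(1/29882) = 12563/29882 + √46/29882 ≈ 0.42065)
a = 19975/2 (a = -3 + (19673 + (28 + 7*40))/2 = -3 + (19673 + (28 + 280))/2 = -3 + (19673 + 308)/2 = -3 + (½)*19981 = -3 + 19981/2 = 19975/2 ≈ 9987.5)
a - n = 19975/2 - (12563/29882 + √46/29882) = 19975/2 + (-12563/29882 - √46/29882) = 149216956/14941 - √46/29882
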